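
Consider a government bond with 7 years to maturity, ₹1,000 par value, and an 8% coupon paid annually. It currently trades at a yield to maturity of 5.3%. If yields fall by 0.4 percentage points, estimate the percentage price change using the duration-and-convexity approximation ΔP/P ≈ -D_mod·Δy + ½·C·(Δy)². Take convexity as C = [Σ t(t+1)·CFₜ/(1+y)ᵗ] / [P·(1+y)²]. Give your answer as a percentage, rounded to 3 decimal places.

+2.207%

With y = 0.053:
  t   CF        PV=CF/(1+0.053)^t    t·PV        t(t+1)·PV
  1        80.00        75.9734        75.9734         151.9468
  2        80.00        72.1495       144.2990         432.8969
  3        80.00        68.5180       205.5541         822.2164
  4        80.00        65.0694       260.2774       1,301.3871
  5        80.00        61.7943       308.9713       1,853.8278
  6        80.00        58.6840       352.1040       2,464.7283
  7     1,080.00       752.3591     5,266.5134      42,132.1076
  Σ                  1,154.5476     6,613.6927      49,159.1108
P = 1,154.5476; D_Mac = 5.72838 yrs; D_mod = 5.44006 yrs; C = 38.40037.
Duration effect: -5.44006 × (-0.004) = +0.021760
Convexity effect: 0.5 × 38.40037 × (-0.004)² = +0.0003072
ΔP/P ≈ +0.021760 + 0.0003072 = +0.022067 = +2.2067%.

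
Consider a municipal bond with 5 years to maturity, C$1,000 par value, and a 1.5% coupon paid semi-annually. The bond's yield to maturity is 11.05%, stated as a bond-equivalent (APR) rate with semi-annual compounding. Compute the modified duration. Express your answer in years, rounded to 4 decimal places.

4.5318 years

Periodic yield y = 0.05525. First find Macaulay duration:
  t   CF        PV=CF/(1+0.05525)^t    t·PV
  1         7.50         7.1073         7.1073
  2         7.50         6.7352        13.4704
  3         7.50         6.3826        19.1477
  4         7.50         6.0484        24.1936
  5         7.50         5.7317        28.6586
  6         7.50         5.4316        32.5897
  7         7.50         5.1472        36.0306
  8         7.50         4.8777        39.0219
  9         7.50         4.6224        41.6012
  10    1,007.50       588.4254     5,884.2545
  Σ                    640.5096     6,126.0754
P = 640.5096; Macaulay duration = 6,126.0754 / 640.5096 = 9.56438 half-year periods = 4.78219 years.
Modified duration = D_Mac / (1 + y) = 4.78219 / 1.05525 = 4.53181 years.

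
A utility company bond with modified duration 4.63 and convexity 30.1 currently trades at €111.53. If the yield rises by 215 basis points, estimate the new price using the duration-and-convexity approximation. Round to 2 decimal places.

Duration effect: -D_mod·Δy = -4.63 × (+0.0215) = -0.099545
Convexity effect: ½·C·(Δy)² = 0.5 × 30.1 × (0.0215)² = +0.0069568625
ΔP/P ≈ -0.099545 + 0.0069568625 = -0.0925881375
New price ≈ 111.53 × (1 - 0.0925881375) = 101.203645024625.

€101.20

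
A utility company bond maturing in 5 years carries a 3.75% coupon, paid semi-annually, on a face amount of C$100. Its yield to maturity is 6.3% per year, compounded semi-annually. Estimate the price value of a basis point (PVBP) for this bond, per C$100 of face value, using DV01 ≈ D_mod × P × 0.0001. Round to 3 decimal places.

Periodic yield y = 0.0315.
  t   CF        PV=CF/(1+0.0315)^t    t·PV
  1        1.875         1.8177         1.8177
  2        1.875         1.7622         3.5245
  3        1.875         1.7084         5.1252
  4        1.875         1.6562         6.6250
  5        1.875         1.6057         8.0283
  6        1.875         1.5566         9.3398
  7        1.875         1.5091        10.5637
  8        1.875         1.4630        11.7041
  9        1.875         1.4183        12.7650
  10     101.875        74.7094       747.0941
  Σ                     89.2068       816.5874
P = 89.2068; D_Mac = 9.15387 half-year periods = 4.57694 yrs; D_mod = 4.43717 yrs.
DV01 ≈ 4.43717 × 89.2068 × 0.0001 = 0.039583.

C$0.040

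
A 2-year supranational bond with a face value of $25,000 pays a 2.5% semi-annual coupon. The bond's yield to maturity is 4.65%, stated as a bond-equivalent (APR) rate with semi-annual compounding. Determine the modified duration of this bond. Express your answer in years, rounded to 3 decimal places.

Periodic yield y = 0.02325. First find Macaulay duration:
  t   CF        PV=CF/(1+0.02325)^t    t·PV
  1       312.50       305.3995       305.3995
  2       312.50       298.4603       596.9205
  3       312.50       291.6787       875.0362
  4    25,312.50    23,089.1544    92,356.6175
  Σ                 23,984.6928    94,133.9736
P = 23,984.6928; Macaulay duration = 94,133.9736 / 23,984.6928 = 3.92475 half-year periods = 1.96238 years.
Modified duration = D_Mac / (1 + y) = 1.96238 / 1.02325 = 1.91779 years.

1.918 years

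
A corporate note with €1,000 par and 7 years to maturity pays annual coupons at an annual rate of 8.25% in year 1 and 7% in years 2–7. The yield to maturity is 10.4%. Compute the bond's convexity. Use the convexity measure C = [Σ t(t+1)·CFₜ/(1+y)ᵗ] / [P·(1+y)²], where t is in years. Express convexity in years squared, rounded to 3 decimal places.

33.809

With y = 0.104:
  t   CF        PV=CF/(1+0.104)^t    t·PV        t(t+1)·PV
  1        82.50        74.7283        74.7283         149.4565
  2        70.00        57.4328       114.8656         344.5967
  3        70.00        52.0225       156.0674         624.2694
  4        70.00        47.1218       188.4871         942.4357
  5        70.00        42.6828       213.4139       1,280.4833
  6        70.00        38.6619       231.9716       1,623.8013
  7     1,070.00       535.3037     3,747.1261      29,977.0085
  Σ                    847.9537     4,726.6599      34,942.0515
P = 847.9537.
Convexity = Σ t(t+1)·PV / [P·(1+y)²] = 34,942.0515 / (847.9537 × 1.218816) = 33.80945.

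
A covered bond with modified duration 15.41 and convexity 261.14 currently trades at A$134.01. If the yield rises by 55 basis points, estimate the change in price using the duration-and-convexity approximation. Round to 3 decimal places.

Duration effect: -D_mod·Δy = -15.41 × (+0.0055) = -0.084755
Convexity effect: ½·C·(Δy)² = 0.5 × 261.14 × (0.0055)² = +0.0039497425
ΔP/P ≈ -0.084755 + 0.0039497425 = -0.0808052575
ΔP ≈ 134.01 × (-0.0808052575) = -10.828712557575.

-A$10.829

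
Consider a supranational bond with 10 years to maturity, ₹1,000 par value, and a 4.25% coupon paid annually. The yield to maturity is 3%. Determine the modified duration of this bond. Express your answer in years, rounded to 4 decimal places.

8.2000 years

Periodic yield y = 0.03. First find Macaulay duration:
  t   CF        PV=CF/(1+0.03)^t    t·PV
  1        42.50        41.2621        41.2621
  2        42.50        40.0603        80.1207
  3        42.50        38.8935       116.6806
  4        42.50        37.7607       151.0428
  5        42.50        36.6609       183.3044
  6        42.50        35.5931       213.5585
  7        42.50        34.5564       241.8947
  8        42.50        33.5499       268.3991
  9        42.50        32.5727       293.1544
  10    1,042.50       775.7179     7,757.1791
  Σ                  1,106.6275     9,346.5963
P = 1,106.6275; Macaulay duration = 9,346.5963 / 1,106.6275 = 8.44602 years.
Modified duration = D_Mac / (1 + y) = 8.44602 / 1.03 = 8.20002 years.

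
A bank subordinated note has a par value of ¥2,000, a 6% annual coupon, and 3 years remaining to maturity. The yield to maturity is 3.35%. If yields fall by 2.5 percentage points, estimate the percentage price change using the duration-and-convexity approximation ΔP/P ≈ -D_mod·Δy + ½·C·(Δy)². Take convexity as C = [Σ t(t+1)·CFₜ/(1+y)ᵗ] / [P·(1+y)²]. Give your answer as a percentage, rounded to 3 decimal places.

With y = 0.0335:
  t   CF        PV=CF/(1+0.0335)^t    t·PV        t(t+1)·PV
  1       120.00       116.1103       116.1103         232.2206
  2       120.00       112.3467       224.6934         674.0801
  3     2,120.00     1,920.4563     5,761.3688      23,045.4750
  Σ                  2,148.9132     6,102.1724      23,951.7758
P = 2,148.9132; D_Mac = 2.83966 yrs; D_mod = 2.74761 yrs; C = 10.43513.
Duration effect: -2.74761 × (-0.025) = +0.068690
Convexity effect: 0.5 × 10.43513 × (-0.025)² = +0.0032610
ΔP/P ≈ +0.068690 + 0.0032610 = +0.071951 = +7.1951%.

+7.195%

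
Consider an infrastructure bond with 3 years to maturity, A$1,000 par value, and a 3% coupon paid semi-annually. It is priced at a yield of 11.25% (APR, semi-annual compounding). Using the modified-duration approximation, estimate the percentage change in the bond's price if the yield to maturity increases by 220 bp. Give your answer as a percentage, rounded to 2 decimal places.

-5.99%

Periodic yield y = 0.05625. Modified duration first:
  t   CF        PV=CF/(1+0.05625)^t    t·PV
  1        15.00        14.2012        14.2012
  2        15.00        13.4449        26.8898
  3        15.00        12.7289        38.1867
  4        15.00        12.0510        48.2041
  5        15.00        11.4093        57.0463
  6     1,015.00       730.9130     4,385.4782
  Σ                    794.7483     4,570.0064
P = 794.7483; D_Mac = 5.75026 half-year periods = 2.87513 yrs; D_mod = 2.87513/(1+0.05625) = 2.72201 yrs.
ΔP/P ≈ -D_mod · Δy = -2.72201 × (+0.022) = -0.059884 = -5.9884%.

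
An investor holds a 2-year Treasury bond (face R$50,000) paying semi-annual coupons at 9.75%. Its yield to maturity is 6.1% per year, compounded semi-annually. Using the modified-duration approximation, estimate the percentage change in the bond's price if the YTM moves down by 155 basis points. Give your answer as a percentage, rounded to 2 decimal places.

Periodic yield y = 0.0305. Modified duration first:
  t   CF        PV=CF/(1+0.0305)^t    t·PV
  1     2,437.50     2,365.3566     2,365.3566
  2     2,437.50     2,295.3485     4,590.6970
  3     2,437.50     2,227.4124     6,682.2372
  4    52,437.50    46,499.6832   185,998.7326
  Σ                 53,387.8007   199,637.0235
P = 53,387.8007; D_Mac = 3.73938 half-year periods = 1.86969 yrs; D_mod = 1.86969/(1+0.0305) = 1.81435 yrs.
ΔP/P ≈ -D_mod · Δy = -1.81435 × (-0.0155) = +0.028122 = +2.8122%.

+2.81%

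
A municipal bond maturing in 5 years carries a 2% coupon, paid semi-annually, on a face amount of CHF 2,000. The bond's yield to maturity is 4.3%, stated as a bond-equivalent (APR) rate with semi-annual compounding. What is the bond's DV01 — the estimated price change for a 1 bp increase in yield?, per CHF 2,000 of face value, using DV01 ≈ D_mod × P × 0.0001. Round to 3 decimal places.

Periodic yield y = 0.0215.
  t   CF        PV=CF/(1+0.0215)^t    t·PV
  1        20.00        19.5791        19.5791
  2        20.00        19.1670        38.3339
  3        20.00        18.7635        56.2906
  4        20.00        18.3686        73.4745
  5        20.00        17.9820        89.9100
  6        20.00        17.6035       105.6212
  7        20.00        17.2330       120.6311
  8        20.00        16.8703       134.9625
  9        20.00        16.5152       148.6371
  10    2,020.00     1,632.9303    16,329.3035
  Σ                  1,795.0126    17,116.7434
P = 1,795.0126; D_Mac = 9.53572 half-year periods = 4.76786 yrs; D_mod = 4.66751 yrs.
DV01 ≈ 4.66751 × 1,795.0126 × 0.0001 = 0.837824.

CHF 0.838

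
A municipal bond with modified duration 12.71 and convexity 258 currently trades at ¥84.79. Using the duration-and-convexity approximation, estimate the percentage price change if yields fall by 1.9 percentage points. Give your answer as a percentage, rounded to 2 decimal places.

Duration effect: -D_mod·Δy = -12.71 × (-0.019) = +0.241490
Convexity effect: ½·C·(Δy)² = 0.5 × 258 × (-0.019)² = +0.0465690
ΔP/P ≈ +0.241490 + 0.0465690 = +0.288059
= +28.8059%.

+28.81%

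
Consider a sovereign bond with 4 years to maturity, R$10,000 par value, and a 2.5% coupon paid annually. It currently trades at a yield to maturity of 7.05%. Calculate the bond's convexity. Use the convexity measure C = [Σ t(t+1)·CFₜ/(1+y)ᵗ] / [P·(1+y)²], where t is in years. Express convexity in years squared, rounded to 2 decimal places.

With y = 0.0705:
  t   CF        PV=CF/(1+0.0705)^t    t·PV        t(t+1)·PV
  1       250.00       233.5357       233.5357         467.0715
  2       250.00       218.1558       436.3115       1,308.9345
  3       250.00       203.7887       611.3660       2,445.4638
  4    10,250.00     7,805.0768    31,220.3071     156,101.5353
  Σ                  8,460.5569    32,501.5202     160,323.0051
P = 8,460.5569.
Convexity = Σ t(t+1)·PV / [P·(1+y)²] = 160,323.0051 / (8,460.5569 × 1.145970) = 16.53574.

16.54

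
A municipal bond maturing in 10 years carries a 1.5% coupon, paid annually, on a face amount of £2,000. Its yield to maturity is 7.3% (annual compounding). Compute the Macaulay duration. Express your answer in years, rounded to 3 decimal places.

9.118 years

Periodic yield y = 0.073. Discount each cash flow and weight by its year:
  t   CF        PV=CF/(1+0.073)^t    t·PV
  1        30.00        27.9590        27.9590
  2        30.00        26.0568        52.1137
  3        30.00        24.2841        72.8523
  4        30.00        22.6320        90.5279
  5        30.00        21.0922       105.4612
  6        30.00        19.6573       117.9435
  7        30.00        18.3199       128.2393
  8        30.00        17.0735       136.5883
  9        30.00        15.9120       143.2077
  10    2,030.00     1,003.4571    10,034.5712
  Σ                  1,196.4439    10,909.4641
Price P = Σ PV = 1,196.4439.
Macaulay duration = Σ(t·PV) / P = 10,909.4641 / 1,196.4439 = 9.11824 years.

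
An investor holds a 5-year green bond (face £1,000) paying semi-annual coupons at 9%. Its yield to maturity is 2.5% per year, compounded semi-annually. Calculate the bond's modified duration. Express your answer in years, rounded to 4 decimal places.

Periodic yield y = 0.0125. First find Macaulay duration:
  t   CF        PV=CF/(1+0.0125)^t    t·PV
  1        45.00        44.4444        44.4444
  2        45.00        43.8957        87.7915
  3        45.00        43.3538       130.0615
  4        45.00        42.8186       171.2744
  5        45.00        42.2900       211.4498
  6        45.00        41.7679       250.6072
  7        45.00        41.2522       288.7655
  8        45.00        40.7429       325.9434
  9        45.00        40.2399       362.1594
  10    1,045.00       922.9241     9,229.2407
  Σ                  1,303.7296    11,101.7379
P = 1,303.7296; Macaulay duration = 11,101.7379 / 1,303.7296 = 8.51537 half-year periods = 4.25768 years.
Modified duration = D_Mac / (1 + y) = 4.25768 / 1.0125 = 4.20512 years.

4.2051 years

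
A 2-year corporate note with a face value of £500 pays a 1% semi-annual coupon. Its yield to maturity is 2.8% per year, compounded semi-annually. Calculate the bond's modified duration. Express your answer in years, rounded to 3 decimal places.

1.957 years

Periodic yield y = 0.014. First find Macaulay duration:
  t   CF        PV=CF/(1+0.014)^t    t·PV
  1         2.50         2.4655         2.4655
  2         2.50         2.4314         4.8629
  3         2.50         2.3979         7.1936
  4       502.50       475.3180     1,901.2719
  Σ                    482.6128     1,915.7939
P = 482.6128; Macaulay duration = 1,915.7939 / 482.6128 = 3.96963 half-year periods = 1.98481 years.
Modified duration = D_Mac / (1 + y) = 1.98481 / 1.014 = 1.95741 years.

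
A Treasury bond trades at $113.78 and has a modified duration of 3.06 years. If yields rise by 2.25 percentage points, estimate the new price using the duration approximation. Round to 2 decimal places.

$105.95

Duration approximation: ΔP/P ≈ -D_mod · Δy = -3.06 × (+0.0225) = -0.068850.
New price ≈ 113.78 × (1 - 0.068850) = 105.946247.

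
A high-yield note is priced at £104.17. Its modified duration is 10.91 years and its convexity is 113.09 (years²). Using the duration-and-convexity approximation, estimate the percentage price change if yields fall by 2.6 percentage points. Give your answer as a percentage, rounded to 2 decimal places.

Duration effect: -D_mod·Δy = -10.91 × (-0.026) = +0.283660
Convexity effect: ½·C·(Δy)² = 0.5 × 113.09 × (-0.026)² = +0.03822442
ΔP/P ≈ +0.283660 + 0.03822442 = +0.32188442
= +32.188442%.

+32.19%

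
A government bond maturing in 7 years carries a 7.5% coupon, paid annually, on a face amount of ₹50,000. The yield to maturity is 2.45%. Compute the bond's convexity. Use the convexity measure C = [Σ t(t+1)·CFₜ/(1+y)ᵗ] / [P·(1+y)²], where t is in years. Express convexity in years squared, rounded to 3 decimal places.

With y = 0.0245:
  t   CF        PV=CF/(1+0.0245)^t    t·PV        t(t+1)·PV
  1     3,750.00     3,660.3221     3,660.3221       7,320.6442
  2     3,750.00     3,572.7888     7,145.5776      21,436.7327
  3     3,750.00     3,487.3487    10,462.0462      41,848.1849
  4     3,750.00     3,403.9519    13,615.8077      68,079.0383
  5     3,750.00     3,322.5495    16,612.7473      99,676.4837
  6     3,750.00     3,243.0937    19,458.5620     136,209.9338
  7    53,750.00    45,372.7110   317,608.9773   2,540,871.8188
  Σ                 66,062.7657   388,564.0402   2,915,442.8363
P = 66,062.7657.
Convexity = Σ t(t+1)·PV / [P·(1+y)²] = 2,915,442.8363 / (66,062.7657 × 1.049600) = 42.04592.

42.046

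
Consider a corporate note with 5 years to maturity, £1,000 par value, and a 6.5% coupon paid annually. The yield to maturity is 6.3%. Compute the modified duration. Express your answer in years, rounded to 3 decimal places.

Periodic yield y = 0.063. First find Macaulay duration:
  t   CF        PV=CF/(1+0.063)^t    t·PV
  1        65.00        61.1477        61.1477
  2        65.00        57.5237       115.0474
  3        65.00        54.1145       162.3435
  4        65.00        50.9073       203.6293
  5     1,065.00       784.6632     3,923.3160
  Σ                  1,008.3564     4,465.4839
P = 1,008.3564; Macaulay duration = 4,465.4839 / 1,008.3564 = 4.42848 years.
Modified duration = D_Mac / (1 + y) = 4.42848 / 1.063 = 4.16602 years.

4.166 years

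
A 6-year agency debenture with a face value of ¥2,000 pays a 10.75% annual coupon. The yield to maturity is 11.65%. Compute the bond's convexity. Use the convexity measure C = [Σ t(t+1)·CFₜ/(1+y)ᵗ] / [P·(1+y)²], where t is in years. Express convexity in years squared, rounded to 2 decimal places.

24.08

With y = 0.1165:
  t   CF        PV=CF/(1+0.1165)^t    t·PV        t(t+1)·PV
  1       215.00       192.5661       192.5661         385.1321
  2       215.00       172.4730       344.9459       1,034.8377
  3       215.00       154.4764       463.4293       1,853.7174
  4       215.00       138.3578       553.4311       2,767.1554
  5       215.00       123.9210       619.6049       3,717.6293
  6     2,215.00     1,143.4610     6,860.7661      48,025.3630
  Σ                  1,925.2552     9,034.7434      57,783.8349
P = 1,925.2552.
Convexity = Σ t(t+1)·PV / [P·(1+y)²] = 57,783.8349 / (1,925.2552 × 1.246572) = 24.07690.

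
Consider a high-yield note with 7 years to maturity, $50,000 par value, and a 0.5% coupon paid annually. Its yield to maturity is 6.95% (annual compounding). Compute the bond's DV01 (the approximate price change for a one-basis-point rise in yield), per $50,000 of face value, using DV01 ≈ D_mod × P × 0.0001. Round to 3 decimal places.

$20.918

Periodic yield y = 0.0695.
  t   CF        PV=CF/(1+0.0695)^t    t·PV
  1       250.00       233.7541       233.7541
  2       250.00       218.5639       437.1278
  3       250.00       204.3608       613.0825
  4       250.00       191.0807       764.3229
  5       250.00       178.6636       893.3180
  6       250.00       167.0534     1,002.3203
  7    50,250.00    31,395.7270   219,770.0888
  Σ                 32,589.2035   223,714.0143
P = 32,589.2035; D_Mac = 6.86467 yrs; D_mod = 6.41858 yrs.
DV01 ≈ 6.41858 × 32,589.2035 × 0.0001 = 20.917626.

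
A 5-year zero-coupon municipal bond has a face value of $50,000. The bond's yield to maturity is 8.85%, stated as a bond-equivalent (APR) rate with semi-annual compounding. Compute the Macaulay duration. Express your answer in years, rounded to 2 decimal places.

5.00 years

A zero-coupon bond has a single cash flow at maturity, so its Macaulay duration equals its maturity: 5 years.
(Equivalently: 10 semi-annual periods ÷ 2 = 5 years.)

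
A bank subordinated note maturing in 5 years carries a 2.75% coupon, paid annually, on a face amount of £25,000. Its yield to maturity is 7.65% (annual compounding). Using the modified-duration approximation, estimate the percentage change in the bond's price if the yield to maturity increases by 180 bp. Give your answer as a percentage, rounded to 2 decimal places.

-7.86%

Periodic yield y = 0.0765. Modified duration first:
  t   CF        PV=CF/(1+0.0765)^t    t·PV
  1       687.50       638.6438       638.6438
  2       687.50       593.2594     1,186.5188
  3       687.50       551.1002     1,653.3007
  4       687.50       511.9371     2,047.7482
  5    25,687.50    17,768.5369    88,842.6845
  Σ                 20,063.4774    94,368.8960
P = 20,063.4774; D_Mac = 4.70352 yrs; D_mod = 4.70352/(1+0.0765) = 4.36927 yrs.
ΔP/P ≈ -D_mod · Δy = -4.36927 × (+0.018) = -0.078647 = -7.8647%.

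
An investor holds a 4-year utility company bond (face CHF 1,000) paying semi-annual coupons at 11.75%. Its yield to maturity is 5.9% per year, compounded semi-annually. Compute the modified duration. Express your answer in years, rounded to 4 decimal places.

3.2774 years

Periodic yield y = 0.0295. First find Macaulay duration:
  t   CF        PV=CF/(1+0.0295)^t    t·PV
  1        58.75        57.0665        57.0665
  2        58.75        55.4313       110.8626
  3        58.75        53.8429       161.5288
  4        58.75        52.3001       209.2004
  5        58.75        50.8015       254.0073
  6        58.75        49.3458       296.0745
  7        58.75        47.9318       335.5223
  8     1,058.75       839.0399     6,712.3192
  Σ                  1,205.7598     8,136.5817
P = 1,205.7598; Macaulay duration = 8,136.5817 / 1,205.7598 = 6.74810 half-year periods = 3.37405 years.
Modified duration = D_Mac / (1 + y) = 3.37405 / 1.0295 = 3.27737 years.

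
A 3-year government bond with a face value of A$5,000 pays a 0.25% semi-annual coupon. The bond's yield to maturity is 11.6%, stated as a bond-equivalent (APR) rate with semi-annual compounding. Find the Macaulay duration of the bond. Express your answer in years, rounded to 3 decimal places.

Periodic yield y = 0.058. Discount each cash flow and weight by its period:
  t   CF        PV=CF/(1+0.058)^t    t·PV
  1         6.25         5.9074         5.9074
  2         6.25         5.5835        11.1671
  3         6.25         5.2774        15.8323
  4         6.25         4.9881        19.9525
  5         6.25         4.7147        23.5734
  6     5,006.25     3,569.4272    21,416.5631
  Σ                  3,595.8983    21,492.9957
Price P = Σ PV = 3,595.8983.
Macaulay duration = Σ(t·PV) / P = 21,492.9957 / 3,595.8983 = 5.97709 half-year periods.
In years: 5.97709 / 2 = 2.98854 years.

2.989 years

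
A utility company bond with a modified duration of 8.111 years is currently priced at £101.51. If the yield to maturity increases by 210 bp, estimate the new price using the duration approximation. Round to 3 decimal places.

£84.220

Duration approximation: ΔP/P ≈ -D_mod · Δy = -8.111 × (+0.021) = -0.170331.
New price ≈ 101.51 × (1 - 0.170331) = 84.21970019.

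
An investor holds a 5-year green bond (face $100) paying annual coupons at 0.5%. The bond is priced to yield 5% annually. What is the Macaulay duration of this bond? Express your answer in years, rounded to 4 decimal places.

Periodic yield y = 0.05. Discount each cash flow and weight by its year:
  t   CF        PV=CF/(1+0.05)^t    t·PV
  1         0.50         0.4762         0.4762
  2         0.50         0.4535         0.9070
  3         0.50         0.4319         1.2958
  4         0.50         0.4114         1.6454
  5       100.50        78.7444       393.7219
  Σ                     80.5174       398.0463
Price P = Σ PV = 80.5174.
Macaulay duration = Σ(t·PV) / P = 398.0463 / 80.5174 = 4.94361 years.

4.9436 years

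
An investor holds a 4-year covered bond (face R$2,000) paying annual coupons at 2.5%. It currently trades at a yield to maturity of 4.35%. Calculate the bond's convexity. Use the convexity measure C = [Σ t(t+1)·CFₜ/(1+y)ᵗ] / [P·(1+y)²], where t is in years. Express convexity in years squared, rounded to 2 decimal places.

With y = 0.0435:
  t   CF        PV=CF/(1+0.0435)^t    t·PV        t(t+1)·PV
  1        50.00        47.9157        47.9157          95.8313
  2        50.00        45.9182        91.8365         275.5094
  3        50.00        44.0040       132.0121         528.0486
  4     2,050.00     1,728.9564     6,915.8257      34,579.1285
  Σ                  1,866.7944     7,187.5900      35,478.5178
P = 1,866.7944.
Convexity = Σ t(t+1)·PV / [P·(1+y)²] = 35,478.5178 / (1,866.7944 × 1.088892) = 17.45356.

17.45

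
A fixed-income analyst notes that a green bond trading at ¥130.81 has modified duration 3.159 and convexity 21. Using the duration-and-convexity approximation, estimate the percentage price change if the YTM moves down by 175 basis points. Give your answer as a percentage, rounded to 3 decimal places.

+5.850%

Duration effect: -D_mod·Δy = -3.159 × (-0.0175) = +0.0552825
Convexity effect: ½·C·(Δy)² = 0.5 × 21 × (-0.0175)² = +0.003215625
ΔP/P ≈ +0.0552825 + 0.003215625 = +0.058498125
= +5.8498125%.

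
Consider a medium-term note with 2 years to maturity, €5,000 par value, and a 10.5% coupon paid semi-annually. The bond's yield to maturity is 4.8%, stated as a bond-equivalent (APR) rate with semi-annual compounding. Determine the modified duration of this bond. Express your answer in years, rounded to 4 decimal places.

1.8196 years

Periodic yield y = 0.024. First find Macaulay duration:
  t   CF        PV=CF/(1+0.024)^t    t·PV
  1       262.50       256.3477       256.3477
  2       262.50       250.3395       500.6790
  3       262.50       244.4722       733.4165
  4     5,262.50     4,786.2159    19,144.8635
  Σ                  5,537.3752    20,635.3067
P = 5,537.3752; Macaulay duration = 20,635.3067 / 5,537.3752 = 3.72655 half-year periods = 1.86328 years.
Modified duration = D_Mac / (1 + y) = 1.86328 / 1.024 = 1.81960 years.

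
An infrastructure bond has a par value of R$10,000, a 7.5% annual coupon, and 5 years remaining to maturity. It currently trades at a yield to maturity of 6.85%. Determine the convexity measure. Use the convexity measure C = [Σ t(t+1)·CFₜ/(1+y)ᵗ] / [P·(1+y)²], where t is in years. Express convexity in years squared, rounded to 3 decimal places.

21.820

With y = 0.0685:
  t   CF        PV=CF/(1+0.0685)^t    t·PV        t(t+1)·PV
  1       750.00       701.9186       701.9186       1,403.8372
  2       750.00       656.9196     1,313.8392       3,941.5175
  3       750.00       614.8054     1,844.4162       7,377.6650
  4       750.00       575.3911     2,301.5645      11,507.8225
  5    10,750.00     7,718.5520    38,592.7598     231,556.5586
  Σ                 10,267.5867    44,754.4983     255,787.4007
P = 10,267.5867.
Convexity = Σ t(t+1)·PV / [P·(1+y)²] = 255,787.4007 / (10,267.5867 × 1.141692) = 21.82035.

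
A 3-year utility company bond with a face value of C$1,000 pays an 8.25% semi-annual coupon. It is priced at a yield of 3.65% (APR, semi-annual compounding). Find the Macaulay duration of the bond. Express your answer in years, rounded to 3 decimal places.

Periodic yield y = 0.01825. Discount each cash flow and weight by its period:
  t   CF        PV=CF/(1+0.01825)^t    t·PV
  1        41.25        40.5107        40.5107
  2        41.25        39.7846        79.5692
  3        41.25        39.0716       117.2147
  4        41.25        38.3713       153.4851
  5        41.25        37.6836       188.4178
  6     1,041.25       934.1756     5,605.0534
  Σ                  1,129.5972     6,184.2508
Price P = Σ PV = 1,129.5972.
Macaulay duration = Σ(t·PV) / P = 6,184.2508 / 1,129.5972 = 5.47474 half-year periods.
In years: 5.47474 / 2 = 2.73737 years.

2.737 years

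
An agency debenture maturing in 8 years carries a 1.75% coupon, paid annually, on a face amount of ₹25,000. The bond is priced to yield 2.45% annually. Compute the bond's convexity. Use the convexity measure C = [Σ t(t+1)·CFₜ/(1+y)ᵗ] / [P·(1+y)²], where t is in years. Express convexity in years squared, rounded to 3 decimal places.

63.140

With y = 0.0245:
  t   CF        PV=CF/(1+0.0245)^t    t·PV        t(t+1)·PV
  1       437.50       427.0376       427.0376         854.0752
  2       437.50       416.8254       833.6507       2,500.9521
  3       437.50       406.8574     1,220.5721       4,882.2882
  4       437.50       397.1277     1,588.5109       7,942.5545
  5       437.50       387.6308     1,938.1538      11,628.9231
  6       437.50       378.3609     2,270.1656      15,891.1589
  7       437.50       369.3128     2,585.1894      20,681.5148
  8    25,437.50    20,959.3941   167,675.1531   1,509,076.3783
  Σ                 23,742.5466   178,538.4332   1,573,457.8451
P = 23,742.5466.
Convexity = Σ t(t+1)·PV / [P·(1+y)²] = 1,573,457.8451 / (23,742.5466 × 1.049600) = 63.13990.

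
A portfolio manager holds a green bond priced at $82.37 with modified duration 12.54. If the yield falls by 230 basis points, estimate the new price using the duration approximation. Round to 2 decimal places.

Duration approximation: ΔP/P ≈ -D_mod · Δy = -12.54 × (-0.023) = +0.288420.
New price ≈ 82.37 × (1 + 0.288420) = 106.1271554.

$106.13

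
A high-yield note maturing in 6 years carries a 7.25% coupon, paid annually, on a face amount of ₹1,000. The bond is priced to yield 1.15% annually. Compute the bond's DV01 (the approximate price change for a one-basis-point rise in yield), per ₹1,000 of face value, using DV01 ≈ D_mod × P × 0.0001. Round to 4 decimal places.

₹0.6971

Periodic yield y = 0.0115.
  t   CF        PV=CF/(1+0.0115)^t    t·PV
  1        72.50        71.6757        71.6757
  2        72.50        70.8608       141.7217
  3        72.50        70.0552       210.1656
  4        72.50        69.2587       277.0349
  5        72.50        68.4713       342.3565
  6     1,072.50     1,001.3871     6,008.3224
  Σ                  1,351.7088     7,051.2768
P = 1,351.7088; D_Mac = 5.21656 yrs; D_mod = 5.15726 yrs.
DV01 ≈ 5.15726 × 1,351.7088 × 0.0001 = 0.697111.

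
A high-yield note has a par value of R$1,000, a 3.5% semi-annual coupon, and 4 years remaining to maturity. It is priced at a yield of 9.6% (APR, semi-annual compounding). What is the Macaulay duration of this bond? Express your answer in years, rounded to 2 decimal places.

3.73 years

Periodic yield y = 0.048. Discount each cash flow and weight by its period:
  t   CF        PV=CF/(1+0.048)^t    t·PV
  1        17.50        16.6985        16.6985
  2        17.50        15.9337        31.8673
  3        17.50        15.2039        45.6116
  4        17.50        14.5075        58.0300
  5        17.50        13.8430        69.2152
  6        17.50        13.2090        79.2541
  7        17.50        12.6040        88.2281
  8     1,017.50       699.2688     5,594.1505
  Σ                    801.2684     5,983.0554
Price P = Σ PV = 801.2684.
Macaulay duration = Σ(t·PV) / P = 5,983.0554 / 801.2684 = 7.46698 half-year periods.
In years: 7.46698 / 2 = 3.73349 years.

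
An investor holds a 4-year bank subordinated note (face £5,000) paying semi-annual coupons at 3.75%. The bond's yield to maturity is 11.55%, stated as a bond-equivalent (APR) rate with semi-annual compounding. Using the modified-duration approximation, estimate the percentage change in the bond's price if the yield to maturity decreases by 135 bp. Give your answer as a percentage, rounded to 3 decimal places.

+4.729%

Periodic yield y = 0.05775. Modified duration first:
  t   CF        PV=CF/(1+0.05775)^t    t·PV
  1        93.75        88.6315        88.6315
  2        93.75        83.7925       167.5850
  3        93.75        79.2177       237.6531
  4        93.75        74.8926       299.5706
  5        93.75        70.8037       354.0186
  6        93.75        66.9381       401.6283
  7        93.75        63.2834       442.9840
  8     5,093.75     3,250.6735    26,005.3882
  Σ                  3,778.2331    27,997.4594
P = 3,778.2331; D_Mac = 7.41020 half-year periods = 3.70510 yrs; D_mod = 3.70510/(1+0.05775) = 3.50281 yrs.
ΔP/P ≈ -D_mod · Δy = -3.50281 × (-0.0135) = +0.047288 = +4.7288%.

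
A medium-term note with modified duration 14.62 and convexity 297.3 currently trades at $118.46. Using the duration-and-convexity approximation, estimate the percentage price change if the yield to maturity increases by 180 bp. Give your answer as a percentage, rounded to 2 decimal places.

Duration effect: -D_mod·Δy = -14.62 × (+0.018) = -0.263160
Convexity effect: ½·C·(Δy)² = 0.5 × 297.3 × (0.018)² = +0.0481626
ΔP/P ≈ -0.263160 + 0.0481626 = -0.2149974
= -21.49974%.

-21.50%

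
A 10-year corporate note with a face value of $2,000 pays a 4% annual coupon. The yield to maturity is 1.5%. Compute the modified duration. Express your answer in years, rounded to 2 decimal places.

Periodic yield y = 0.015. First find Macaulay duration:
  t   CF        PV=CF/(1+0.015)^t    t·PV
  1        80.00        78.8177        78.8177
  2        80.00        77.6529       155.3059
  3        80.00        76.5054       229.5161
  4        80.00        75.3747       301.4990
  5        80.00        74.2608       371.3041
  6        80.00        73.1634       438.9803
  7        80.00        72.0821       504.5750
  8        80.00        71.0169       568.1351
  9        80.00        69.9674       629.7064
  10    2,080.00     1,792.2678    17,922.6784
  Σ                  2,461.1092    21,200.5180
P = 2,461.1092; Macaulay duration = 21,200.5180 / 2,461.1092 = 8.61421 years.
Modified duration = D_Mac / (1 + y) = 8.61421 / 1.015 = 8.48691 years.

8.49 years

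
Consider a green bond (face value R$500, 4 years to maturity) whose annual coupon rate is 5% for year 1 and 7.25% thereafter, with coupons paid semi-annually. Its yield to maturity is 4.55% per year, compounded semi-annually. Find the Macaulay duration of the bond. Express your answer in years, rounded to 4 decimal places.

3.6246 years

Periodic yield y = 0.02275. Discount each cash flow and weight by its period:
  t   CF        PV=CF/(1+0.02275)^t    t·PV
  1       12.500        12.2220        12.2220
  2       12.500        11.9501        23.9002
  3       18.125        16.9422        50.8266
  4       18.125        16.5653        66.2613
  5       18.125        16.1969        80.9843
  6       18.125        15.8366        95.0194
  7       18.125        15.4843       108.3901
  8      518.125       432.7914     3,462.3314
  Σ                    537.9887     3,899.9351
Price P = Σ PV = 537.9887.
Macaulay duration = Σ(t·PV) / P = 3,899.9351 / 537.9887 = 7.24910 half-year periods.
In years: 7.24910 / 2 = 3.62455 years.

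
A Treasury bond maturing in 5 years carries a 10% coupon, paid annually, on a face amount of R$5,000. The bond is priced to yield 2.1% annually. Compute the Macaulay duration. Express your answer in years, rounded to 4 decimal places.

4.3003 years

Periodic yield y = 0.021. Discount each cash flow and weight by its year:
  t   CF        PV=CF/(1+0.021)^t    t·PV
  1       500.00       489.7160       489.7160
  2       500.00       479.6435       959.2869
  3       500.00       469.7781     1,409.3343
  4       500.00       460.1157     1,840.4627
  5     5,500.00     4,957.1719    24,785.8595
  Σ                  6,856.4251    29,484.6594
Price P = Σ PV = 6,856.4251.
Macaulay duration = Σ(t·PV) / P = 29,484.6594 / 6,856.4251 = 4.30030 years.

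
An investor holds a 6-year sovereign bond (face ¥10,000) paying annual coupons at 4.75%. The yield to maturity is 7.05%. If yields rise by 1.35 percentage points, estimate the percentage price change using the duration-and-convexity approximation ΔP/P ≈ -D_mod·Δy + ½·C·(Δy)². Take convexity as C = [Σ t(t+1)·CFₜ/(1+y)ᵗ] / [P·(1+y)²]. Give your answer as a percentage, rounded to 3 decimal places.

With y = 0.0705:
  t   CF        PV=CF/(1+0.0705)^t    t·PV        t(t+1)·PV
  1       475.00       443.7179       443.7179         887.4358
  2       475.00       414.4959       828.9919       2,486.9756
  3       475.00       387.1984     1,161.5953       4,646.3812
  4       475.00       361.6987     1,446.7947       7,233.9736
  5       475.00       337.8783     1,689.3913      10,136.3479
  6    10,475.00     6,960.3969    41,762.3811     292,336.6677
  Σ                  8,905.3860    47,332.8722     317,727.7818
P = 8,905.3860; D_Mac = 5.31508 yrs; D_mod = 4.96505 yrs; C = 31.13358.
Duration effect: -4.96505 × (+0.0135) = -0.067028
Convexity effect: 0.5 × 31.13358 × (0.0135)² = +0.0028370
ΔP/P ≈ -0.067028 + 0.0028370 = -0.064191 = -6.4191%.

-6.419%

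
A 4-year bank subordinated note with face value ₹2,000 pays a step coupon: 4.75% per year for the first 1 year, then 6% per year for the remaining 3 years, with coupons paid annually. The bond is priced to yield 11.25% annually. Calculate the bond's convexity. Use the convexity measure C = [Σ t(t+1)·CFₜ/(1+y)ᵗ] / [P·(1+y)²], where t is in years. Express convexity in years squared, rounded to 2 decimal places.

With y = 0.1125:
  t   CF        PV=CF/(1+0.1125)^t    t·PV        t(t+1)·PV
  1        95.00        85.3933        85.3933         170.7865
  2       120.00        96.9575       193.9149         581.7447
  3       120.00        87.1528       261.4583       1,045.8332
  4     2,120.00     1,383.9990     5,535.9961      27,679.9804
  Σ                  1,653.5025     6,076.7625      29,478.3448
P = 1,653.5025.
Convexity = Σ t(t+1)·PV / [P·(1+y)²] = 29,478.3448 / (1,653.5025 × 1.237656) = 14.40450.

14.40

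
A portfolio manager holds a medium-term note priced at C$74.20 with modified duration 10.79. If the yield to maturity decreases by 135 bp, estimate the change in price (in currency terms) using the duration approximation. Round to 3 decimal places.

Duration approximation: ΔP/P ≈ -D_mod · Δy = -10.79 × (-0.0135) = +0.145665.
ΔP ≈ 74.20 × (+0.145665) = +10.808343.

+C$10.808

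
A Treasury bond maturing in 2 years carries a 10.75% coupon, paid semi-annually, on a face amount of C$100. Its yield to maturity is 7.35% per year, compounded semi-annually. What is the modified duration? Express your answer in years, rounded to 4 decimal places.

1.7912 years

Periodic yield y = 0.03675. First find Macaulay duration:
  t   CF        PV=CF/(1+0.03675)^t    t·PV
  1        5.375         5.1845         5.1845
  2        5.375         5.0007        10.0014
  3        5.375         4.8234        14.4703
  4      105.375        91.2098       364.8391
  Σ                    106.2184       394.4953
P = 106.2184; Macaulay duration = 394.4953 / 106.2184 = 3.71400 half-year periods = 1.85700 years.
Modified duration = D_Mac / (1 + y) = 1.85700 / 1.03675 = 1.79118 years.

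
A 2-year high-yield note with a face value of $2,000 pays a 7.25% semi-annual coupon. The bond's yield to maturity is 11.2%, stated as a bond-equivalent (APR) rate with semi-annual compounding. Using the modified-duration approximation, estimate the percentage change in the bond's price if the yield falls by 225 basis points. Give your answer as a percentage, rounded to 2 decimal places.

Periodic yield y = 0.056. Modified duration first:
  t   CF        PV=CF/(1+0.056)^t    t·PV
  1        72.50        68.6553        68.6553
  2        72.50        65.0145       130.0290
  3        72.50        61.5668       184.7003
  4     2,072.50     1,666.6287     6,666.5150
  Σ                  1,861.8653     7,049.8995
P = 1,861.8653; D_Mac = 3.78647 half-year periods = 1.89324 yrs; D_mod = 1.89324/(1+0.056) = 1.79284 yrs.
ΔP/P ≈ -D_mod · Δy = -1.79284 × (-0.0225) = +0.040339 = +4.0339%.

+4.03%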